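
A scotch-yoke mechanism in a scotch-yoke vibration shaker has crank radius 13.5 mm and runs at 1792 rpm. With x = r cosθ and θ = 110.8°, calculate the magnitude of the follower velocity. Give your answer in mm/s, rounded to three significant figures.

2370

ω = 187.7 rad/s (from 1792 rpm).
x = r cosθ ⇒ ẋ = −rω sinθ.
|v| = rω|sinθ| = 0.0135·187.7·|sin 110.8°| = 2.3683 m/s = 2368.3 mm/s.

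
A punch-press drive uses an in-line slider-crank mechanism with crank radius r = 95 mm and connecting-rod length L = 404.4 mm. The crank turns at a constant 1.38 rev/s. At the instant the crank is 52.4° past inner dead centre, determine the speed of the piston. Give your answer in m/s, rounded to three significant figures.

0.748

ω = 2π·1.38 = 8.671 rad/s
For an in-line slider-crank, x = r cosθ + √(L² − r² sin²θ), so v = −rω sinθ·[1 + r cosθ/√(L² − r² sin²θ)].
With r = 0.095 m, L = 0.4044 m, θ = 52.4°: √(L² − r² sin²θ) = 0.39733 m.
v = −0.095·8.671·0.79229·[1 + 0.095·0.61015/0.39733] = -0.74784 m/s.
|v| = 0.74784 m/s.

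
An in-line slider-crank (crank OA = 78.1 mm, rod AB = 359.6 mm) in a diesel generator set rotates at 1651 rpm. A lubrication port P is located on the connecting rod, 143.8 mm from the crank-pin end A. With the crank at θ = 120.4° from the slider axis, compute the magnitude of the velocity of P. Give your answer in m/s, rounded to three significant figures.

11.9

ω = 172.9 rad/s.  Crank-pin speed |V_A| = rω = 13.503 m/s, perpendicular to OA.
Rod angle: sinφ = −(r/L) sinθ ⇒ φ = -10.797°; ω_rod = −rω cosθ/√(L²−r²sin²θ) = +19.344 rad/s.
V_P = V_A + ω_rod × AP, with AP = 0.1438 m along the rod.
Components: V_Px = −rω sinθ − a·ω_rod·sinφ = -11.125 m/s;  V_Py = rω cosθ + a·ω_rod·cosφ = -4.1005 m/s.
|V_P| = √(V_Px² + V_Py²) = 11.857 m/s.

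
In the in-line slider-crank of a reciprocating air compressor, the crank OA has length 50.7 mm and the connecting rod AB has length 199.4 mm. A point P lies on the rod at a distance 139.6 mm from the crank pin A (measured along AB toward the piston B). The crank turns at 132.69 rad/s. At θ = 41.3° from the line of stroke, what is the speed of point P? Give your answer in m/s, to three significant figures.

5.27

ω = 132.7 rad/s.  Crank-pin speed |V_A| = rω = 6.7274 m/s, perpendicular to OA.
Rod angle: sinφ = −(r/L) sinθ ⇒ φ = -9.661°; ω_rod = −rω cosθ/√(L²−r²sin²θ) = -25.711 rad/s.
V_P = V_A + ω_rod × AP, with AP = 0.1396 m along the rod.
Components: V_Px = −rω sinθ − a·ω_rod·sinφ = -5.0424 m/s;  V_Py = rω cosθ + a·ω_rod·cosφ = +1.5157 m/s.
|V_P| = √(V_Px² + V_Py²) = 5.2653 m/s.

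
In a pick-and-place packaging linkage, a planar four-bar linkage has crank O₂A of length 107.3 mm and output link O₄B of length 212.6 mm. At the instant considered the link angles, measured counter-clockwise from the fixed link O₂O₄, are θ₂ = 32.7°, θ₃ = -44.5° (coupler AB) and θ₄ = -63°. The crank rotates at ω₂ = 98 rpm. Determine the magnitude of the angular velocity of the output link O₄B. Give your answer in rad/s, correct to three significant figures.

15.9

ω₂ = 10.26 rad/s (from 98 rpm).
Differentiating the loop-closure r₂e^{iθ₂}+r₃e^{iθ₃}=r₁+r₄e^{iθ₄} gives r₂ω₂e^{iθ₂}+r₃ω₃e^{iθ₃}=r₄ω₄e^{iθ₄}.
Eliminating the other unknown: ω₄ = r₂ω₂ sin(θ₂−θ₃) / [r₄ sin(θ₄−θ₃)].
Numerator sine = +0.97515; denominator sine = -0.31730.
Result = 0.1073·10.26·(+0.97515) / (0.2126·(-0.31730)) = -15.918 rad/s; magnitude 15.918 rad/s.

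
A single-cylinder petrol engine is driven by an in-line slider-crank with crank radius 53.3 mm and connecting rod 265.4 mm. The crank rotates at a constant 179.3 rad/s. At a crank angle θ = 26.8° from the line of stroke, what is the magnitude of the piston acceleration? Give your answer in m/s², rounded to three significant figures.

1740

ω = 179.3 rad/s
x(θ) = r cosθ + √(L² − r² sin²θ); with ω constant, a = ω²·d²x/dθ².
d²x/dθ² = −r cosθ − r²(cos2θ)/√u − r⁴ sin²2θ/(4u^{3/2}),  u = L² − r² sin²θ = 0.0698596 m².
Substituting r = 0.0533 m, L = 0.2654 m, θ = 26.8°: d²x/dθ² = -0.054024 m.
a = ω²·d²x/dθ² = (179.3)²·(-0.054024) = -1736.8 m/s²;  |a| = 1736.8 m/s².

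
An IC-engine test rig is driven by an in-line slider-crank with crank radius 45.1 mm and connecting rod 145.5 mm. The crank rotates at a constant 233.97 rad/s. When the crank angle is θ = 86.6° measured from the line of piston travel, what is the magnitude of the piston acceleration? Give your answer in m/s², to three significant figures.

652

ω = 234 rad/s
x(θ) = r cosθ + √(L² − r² sin²θ); with ω constant, a = ω²·d²x/dθ².
d²x/dθ² = −r cosθ − r²(cos2θ)/√u − r⁴ sin²2θ/(4u^{3/2}),  u = L² − r² sin²θ = 0.0191434 m².
Substituting r = 0.0451 m, L = 0.1455 m, θ = 86.6°: d²x/dθ² = +0.011917 m.
a = ω²·d²x/dθ² = (234)²·(+0.011917) = +652.38 m/s²;  |a| = 652.38 m/s².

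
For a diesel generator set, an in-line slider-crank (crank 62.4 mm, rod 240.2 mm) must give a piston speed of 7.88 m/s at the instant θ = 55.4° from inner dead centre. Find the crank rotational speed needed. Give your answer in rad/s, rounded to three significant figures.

133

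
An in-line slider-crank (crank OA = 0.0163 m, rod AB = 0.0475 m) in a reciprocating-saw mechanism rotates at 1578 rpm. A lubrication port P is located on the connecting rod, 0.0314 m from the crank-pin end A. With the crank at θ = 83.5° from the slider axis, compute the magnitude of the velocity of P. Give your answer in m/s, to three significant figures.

2.75

ω = 165.2 rad/s.  Crank-pin speed |V_A| = rω = 2.6935 m/s, perpendicular to OA.
Rod angle: sinφ = −(r/L) sinθ ⇒ φ = -19.935°; ω_rod = −rω cosθ/√(L²−r²sin²θ) = -6.8285 rad/s.
V_P = V_A + ω_rod × AP, with AP = 0.0314 m along the rod.
Components: V_Px = −rω sinθ − a·ω_rod·sinφ = -2.7493 m/s;  V_Py = rω cosθ + a·ω_rod·cosφ = +0.10335 m/s.
|V_P| = √(V_Px² + V_Py²) = 2.7513 m/s.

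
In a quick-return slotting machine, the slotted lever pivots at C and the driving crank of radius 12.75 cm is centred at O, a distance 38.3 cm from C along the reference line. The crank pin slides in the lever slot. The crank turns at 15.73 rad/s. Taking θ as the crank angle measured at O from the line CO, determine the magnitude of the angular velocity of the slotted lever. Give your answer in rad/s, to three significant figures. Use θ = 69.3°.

2.67

ω = 15.73 rad/s
Crank pin A relative to C: A = (d + r cosθ, r sinθ); lever angle φ = atan2(r sinθ, d + r cosθ).
Differentiating tanφ: φ̇ = rω(d cosθ + r)/(d² + r² + 2dr cosθ).
d² + r² + 2dr cosθ = |CA|² = 0.197467 m²;  d cosθ + r = +0.26288 m.
|ω_lever| = |0.1275·15.73·+0.26288| / 0.197467 = 2.6699 rad/s.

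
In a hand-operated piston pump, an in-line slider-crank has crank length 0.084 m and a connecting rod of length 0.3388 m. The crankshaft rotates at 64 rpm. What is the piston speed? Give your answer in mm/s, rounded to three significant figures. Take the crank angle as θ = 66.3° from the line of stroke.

ω = 2π·64/60 = 6.702 rad/s
For an in-line slider-crank, x = r cosθ + √(L² − r² sin²θ), so v = −rω sinθ·[1 + r cosθ/√(L² − r² sin²θ)].
With r = 0.084 m, L = 0.3388 m, θ = 66.3°: √(L² − r² sin²θ) = 0.32995 m.
v = −0.084·6.702·0.91566·[1 + 0.084·0.40195/0.32995] = -0.56824 m/s.
|v| = 0.56824 m/s = 568.24 mm/s.

568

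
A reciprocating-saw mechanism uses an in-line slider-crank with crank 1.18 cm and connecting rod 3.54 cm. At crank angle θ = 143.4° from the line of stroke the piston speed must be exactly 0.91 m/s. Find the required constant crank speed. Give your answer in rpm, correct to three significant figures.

1700

For an in-line slider-crank, |v_piston| = rω|sinθ|·[1 + r cosθ/√(L² − r² sin²θ)].
With r = 0.0118 m, L = 0.0354 m, θ = 143.4°: the bracketed kinematic factor |dx/dθ| = 0.0051144 m.
ω = v/|dx/dθ| = 0.91/0.0051144 = 177.93 rad/s.
N = 60ω/(2π) = 1699.1 rpm.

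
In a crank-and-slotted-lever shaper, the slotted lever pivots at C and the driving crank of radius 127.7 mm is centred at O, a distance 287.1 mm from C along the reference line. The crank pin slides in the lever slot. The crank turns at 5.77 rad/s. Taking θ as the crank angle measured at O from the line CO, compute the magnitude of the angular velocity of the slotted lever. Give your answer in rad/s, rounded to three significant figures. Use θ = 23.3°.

ω = 5.77 rad/s
Crank pin A relative to C: A = (d + r cosθ, r sinθ); lever angle φ = atan2(r sinθ, d + r cosθ).
Differentiating tanφ: φ̇ = rω(d cosθ + r)/(d² + r² + 2dr cosθ).
d² + r² + 2dr cosθ = |CA|² = 0.166079 m²;  d cosθ + r = +0.39139 m.
|ω_lever| = |0.1277·5.77·+0.39139| / 0.166079 = 1.7364 rad/s.

1.74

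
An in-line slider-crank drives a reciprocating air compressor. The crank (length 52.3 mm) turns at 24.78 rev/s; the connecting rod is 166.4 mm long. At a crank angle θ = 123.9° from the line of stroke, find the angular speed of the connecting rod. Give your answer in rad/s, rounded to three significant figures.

ω = 155.7 rad/s (converted from 24.78 rev/s).
The rod makes angle φ with the slider axis where L sinφ = r sinθ; differentiating, L cosφ·φ̇ = r ω cosθ.
L cosφ = √(L² − r² sin²θ) = 0.16064 m.
|ω_rod| = r ω |cosθ| / √(L² − r² sin²θ) = 0.0523·155.7·0.55775/0.16064 = 28.273 rad/s.

28.3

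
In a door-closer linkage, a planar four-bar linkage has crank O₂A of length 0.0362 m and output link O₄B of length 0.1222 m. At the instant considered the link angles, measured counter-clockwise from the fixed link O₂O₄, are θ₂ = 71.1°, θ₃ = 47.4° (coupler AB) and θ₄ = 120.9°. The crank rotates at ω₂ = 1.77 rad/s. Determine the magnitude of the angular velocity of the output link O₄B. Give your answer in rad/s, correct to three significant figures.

ω₂ = 1.77 rad/s
Differentiating the loop-closure r₂e^{iθ₂}+r₃e^{iθ₃}=r₁+r₄e^{iθ₄} gives r₂ω₂e^{iθ₂}+r₃ω₃e^{iθ₃}=r₄ω₄e^{iθ₄}.
Eliminating the other unknown: ω₄ = r₂ω₂ sin(θ₂−θ₃) / [r₄ sin(θ₄−θ₃)].
Numerator sine = +0.40195; denominator sine = +0.95882.
Result = 0.0362·1.77·(+0.40195) / (0.1222·(+0.95882)) = +0.21981 rad/s; magnitude 0.21981 rad/s.

0.220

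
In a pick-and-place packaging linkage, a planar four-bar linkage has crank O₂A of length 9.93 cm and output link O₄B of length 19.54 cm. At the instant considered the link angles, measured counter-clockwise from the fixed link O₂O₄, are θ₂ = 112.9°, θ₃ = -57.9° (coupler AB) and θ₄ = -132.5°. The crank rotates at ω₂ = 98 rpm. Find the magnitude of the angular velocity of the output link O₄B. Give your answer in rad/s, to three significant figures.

0.865

ω₂ = 10.26 rad/s (from 98 rpm).
Differentiating the loop-closure r₂e^{iθ₂}+r₃e^{iθ₃}=r₁+r₄e^{iθ₄} gives r₂ω₂e^{iθ₂}+r₃ω₃e^{iθ₃}=r₄ω₄e^{iθ₄}.
Eliminating the other unknown: ω₄ = r₂ω₂ sin(θ₂−θ₃) / [r₄ sin(θ₄−θ₃)].
Numerator sine = +0.15988; denominator sine = -0.96410.
Result = 0.0993·10.26·(+0.15988) / (0.1954·(-0.96410)) = -0.86488 rad/s; magnitude 0.86488 rad/s.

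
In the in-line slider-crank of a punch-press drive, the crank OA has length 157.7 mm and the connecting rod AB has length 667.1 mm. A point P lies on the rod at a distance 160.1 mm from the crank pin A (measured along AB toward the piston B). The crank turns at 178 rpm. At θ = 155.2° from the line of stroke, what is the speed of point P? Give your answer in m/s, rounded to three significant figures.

ω = 18.64 rad/s.  Crank-pin speed |V_A| = rω = 2.9395 m/s, perpendicular to OA.
Rod angle: sinφ = −(r/L) sinθ ⇒ φ = -5.691°; ω_rod = −rω cosθ/√(L²−r²sin²θ) = +4.0199 rad/s.
V_P = V_A + ω_rod × AP, with AP = 0.1601 m along the rod.
Components: V_Px = −rω sinθ − a·ω_rod·sinφ = -1.1692 m/s;  V_Py = rω cosθ + a·ω_rod·cosφ = -2.028 m/s.
|V_P| = √(V_Px² + V_Py²) = 2.3409 m/s.

2.34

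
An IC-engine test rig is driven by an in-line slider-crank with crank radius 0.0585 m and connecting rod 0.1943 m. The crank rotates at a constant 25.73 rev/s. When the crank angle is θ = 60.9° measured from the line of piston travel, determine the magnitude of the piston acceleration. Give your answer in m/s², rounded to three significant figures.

501

ω = 2π·25.7 = 161.7 rad/s
x(θ) = r cosθ + √(L² − r² sin²θ); with ω constant, a = ω²·d²x/dθ².
d²x/dθ² = −r cosθ − r²(cos2θ)/√u − r⁴ sin²2θ/(4u^{3/2}),  u = L² − r² sin²θ = 0.0351397 m².
Substituting r = 0.0585 m, L = 0.1943 m, θ = 60.9°: d²x/dθ² = -0.019151 m.
a = ω²·d²x/dθ² = (161.7)²·(-0.019151) = -500.54 m/s²;  |a| = 500.54 m/s².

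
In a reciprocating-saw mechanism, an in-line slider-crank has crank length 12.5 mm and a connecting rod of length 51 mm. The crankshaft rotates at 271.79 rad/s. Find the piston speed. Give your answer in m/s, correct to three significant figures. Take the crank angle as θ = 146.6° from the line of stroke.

ω = 271.8 rad/s
For an in-line slider-crank, x = r cosθ + √(L² − r² sin²θ), so v = −rω sinθ·[1 + r cosθ/√(L² − r² sin²θ)].
With r = 0.0125 m, L = 0.051 m, θ = 146.6°: √(L² − r² sin²θ) = 0.050534 m.
v = −0.0125·271.8·0.55048·[1 + 0.0125·-0.83485/0.050534] = -1.484 m/s.
|v| = 1.484 m/s.

1.48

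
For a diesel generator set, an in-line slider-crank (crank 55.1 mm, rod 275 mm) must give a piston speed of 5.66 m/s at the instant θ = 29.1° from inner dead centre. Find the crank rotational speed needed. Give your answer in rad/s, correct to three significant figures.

For an in-line slider-crank, |v_piston| = rω|sinθ|·[1 + r cosθ/√(L² − r² sin²θ)].
With r = 0.0551 m, L = 0.275 m, θ = 29.1°: the bracketed kinematic factor |dx/dθ| = 0.031511 m.
ω = v/|dx/dθ| = 5.66/0.031511 = 179.62 rad/s.

180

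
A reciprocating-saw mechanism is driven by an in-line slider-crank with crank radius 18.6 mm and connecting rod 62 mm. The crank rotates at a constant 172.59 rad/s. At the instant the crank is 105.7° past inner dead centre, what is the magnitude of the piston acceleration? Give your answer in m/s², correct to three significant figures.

ω = 172.6 rad/s
x(θ) = r cosθ + √(L² − r² sin²θ); with ω constant, a = ω²·d²x/dθ².
d²x/dθ² = −r cosθ − r²(cos2θ)/√u − r⁴ sin²2θ/(4u^{3/2}),  u = L² − r² sin²θ = 0.00352337 m².
Substituting r = 0.0186 m, L = 0.062 m, θ = 105.7°: d²x/dθ² = +0.0099691 m.
a = ω²·d²x/dθ² = (172.6)²·(+0.0099691) = +296.95 m/s²;  |a| = 296.95 m/s².

297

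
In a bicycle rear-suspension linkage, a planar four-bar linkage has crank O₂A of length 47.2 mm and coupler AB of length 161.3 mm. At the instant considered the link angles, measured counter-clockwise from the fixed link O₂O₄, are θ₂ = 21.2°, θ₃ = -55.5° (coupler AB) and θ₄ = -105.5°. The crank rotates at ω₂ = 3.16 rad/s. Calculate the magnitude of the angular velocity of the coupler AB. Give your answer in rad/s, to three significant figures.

0.968

ω₂ = 3.16 rad/s
Differentiating the loop-closure r₂e^{iθ₂}+r₃e^{iθ₃}=r₁+r₄e^{iθ₄} gives r₂ω₂e^{iθ₂}+r₃ω₃e^{iθ₃}=r₄ω₄e^{iθ₄}.
Eliminating the other unknown: ω₃ = r₂ω₂ sin(θ₄−θ₂) / [r₃ sin(θ₃−θ₄)].
Numerator sine = -0.80178; denominator sine = +0.76604.
Result = 0.0472·3.16·(-0.80178) / (0.1613·(+0.76604)) = -0.96782 rad/s; magnitude 0.96782 rad/s.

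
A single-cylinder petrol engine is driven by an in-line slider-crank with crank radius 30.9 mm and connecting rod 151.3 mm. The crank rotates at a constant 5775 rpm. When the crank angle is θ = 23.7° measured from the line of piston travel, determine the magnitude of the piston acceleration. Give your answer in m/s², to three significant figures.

11900

ω = 2π·5775/60 = 604.8 rad/s
x(θ) = r cosθ + √(L² − r² sin²θ); with ω constant, a = ω²·d²x/dθ².
d²x/dθ² = −r cosθ − r²(cos2θ)/√u − r⁴ sin²2θ/(4u^{3/2}),  u = L² − r² sin²θ = 0.0227374 m².
Substituting r = 0.0309 m, L = 0.1513 m, θ = 23.7°: d²x/dθ² = -0.032616 m.
a = ω²·d²x/dθ² = (604.8)²·(-0.032616) = -11929 m/s²;  |a| = 11929 m/s².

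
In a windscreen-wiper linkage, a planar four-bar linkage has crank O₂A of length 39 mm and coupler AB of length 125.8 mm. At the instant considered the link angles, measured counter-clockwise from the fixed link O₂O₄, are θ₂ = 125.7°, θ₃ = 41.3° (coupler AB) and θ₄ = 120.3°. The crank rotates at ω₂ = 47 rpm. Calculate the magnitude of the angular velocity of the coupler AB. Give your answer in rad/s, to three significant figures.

ω₂ = 4.922 rad/s (from 47 rpm).
Differentiating the loop-closure r₂e^{iθ₂}+r₃e^{iθ₃}=r₁+r₄e^{iθ₄} gives r₂ω₂e^{iθ₂}+r₃ω₃e^{iθ₃}=r₄ω₄e^{iθ₄}.
Eliminating the other unknown: ω₃ = r₂ω₂ sin(θ₄−θ₂) / [r₃ sin(θ₃−θ₄)].
Numerator sine = -0.09411; denominator sine = -0.98163.
Result = 0.039·4.922·(-0.09411) / (0.1258·(-0.98163)) = +0.14628 rad/s; magnitude 0.14628 rad/s.

0.146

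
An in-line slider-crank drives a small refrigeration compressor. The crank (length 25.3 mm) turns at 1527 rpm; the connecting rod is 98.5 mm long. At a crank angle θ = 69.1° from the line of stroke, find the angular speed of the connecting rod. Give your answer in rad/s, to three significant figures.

ω = 159.9 rad/s (converted from 1527 rpm).
The rod makes angle φ with the slider axis where L sinφ = r sinθ; differentiating, L cosφ·φ̇ = r ω cosθ.
L cosφ = √(L² − r² sin²θ) = 0.095622 m.
|ω_rod| = r ω |cosθ| / √(L² − r² sin²θ) = 0.0253·159.9·0.35674/0.095622 = 15.093 rad/s.

15.1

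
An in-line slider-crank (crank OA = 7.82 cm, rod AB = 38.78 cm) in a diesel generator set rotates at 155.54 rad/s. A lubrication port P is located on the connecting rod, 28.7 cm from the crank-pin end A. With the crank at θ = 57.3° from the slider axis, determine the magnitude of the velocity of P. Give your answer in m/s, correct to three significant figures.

11.2

ω = 155.5 rad/s.  Crank-pin speed |V_A| = rω = 12.163 m/s, perpendicular to OA.
Rod angle: sinφ = −(r/L) sinθ ⇒ φ = -9.770°; ω_rod = −rω cosθ/√(L²−r²sin²θ) = -17.194 rad/s.
V_P = V_A + ω_rod × AP, with AP = 0.287 m along the rod.
Components: V_Px = −rω sinθ − a·ω_rod·sinφ = -11.073 m/s;  V_Py = rω cosθ + a·ω_rod·cosφ = +1.708 m/s.
|V_P| = √(V_Px² + V_Py²) = 11.204 m/s.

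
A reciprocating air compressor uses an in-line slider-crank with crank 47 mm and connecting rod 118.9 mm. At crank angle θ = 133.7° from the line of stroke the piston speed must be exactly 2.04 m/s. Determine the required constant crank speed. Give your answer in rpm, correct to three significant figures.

802

For an in-line slider-crank, |v_piston| = rω|sinθ|·[1 + r cosθ/√(L² − r² sin²θ)].
With r = 0.047 m, L = 0.1189 m, θ = 133.7°: the bracketed kinematic factor |dx/dθ| = 0.024296 m.
ω = v/|dx/dθ| = 2.04/0.024296 = 83.965 rad/s.
N = 60ω/(2π) = 801.81 rpm.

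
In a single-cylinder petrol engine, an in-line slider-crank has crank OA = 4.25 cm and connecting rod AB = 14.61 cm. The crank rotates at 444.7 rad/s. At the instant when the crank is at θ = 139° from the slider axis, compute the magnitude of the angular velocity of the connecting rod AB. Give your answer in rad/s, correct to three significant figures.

99.5

ω = 444.7 rad/s
The rod makes angle φ with the slider axis where L sinφ = r sinθ; differentiating, L cosφ·φ̇ = r ω cosθ.
L cosφ = √(L² − r² sin²θ) = 0.14341 m.
|ω_rod| = r ω |cosθ| / √(L² − r² sin²θ) = 0.0425·444.7·0.75471/0.14341 = 99.459 rad/s.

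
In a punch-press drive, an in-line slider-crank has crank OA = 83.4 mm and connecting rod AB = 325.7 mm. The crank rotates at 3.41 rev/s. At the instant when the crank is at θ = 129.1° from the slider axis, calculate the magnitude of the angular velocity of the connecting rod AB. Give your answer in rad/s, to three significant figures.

3.53

ω = 21.43 rad/s (converted from 3.41 rev/s).
The rod makes angle φ with the slider axis where L sinφ = r sinθ; differentiating, L cosφ·φ̇ = r ω cosθ.
L cosφ = √(L² − r² sin²θ) = 0.3192 m.
|ω_rod| = r ω |cosθ| / √(L² − r² sin²θ) = 0.0834·21.43·0.63068/0.3192 = 3.5305 rad/s.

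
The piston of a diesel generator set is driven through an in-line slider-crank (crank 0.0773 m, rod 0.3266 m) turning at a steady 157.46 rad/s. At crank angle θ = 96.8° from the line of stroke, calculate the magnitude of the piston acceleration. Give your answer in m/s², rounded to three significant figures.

ω = 157.5 rad/s
x(θ) = r cosθ + √(L² − r² sin²θ); with ω constant, a = ω²·d²x/dθ².
d²x/dθ² = −r cosθ − r²(cos2θ)/√u − r⁴ sin²2θ/(4u^{3/2}),  u = L² − r² sin²θ = 0.100776 m².
Substituting r = 0.0773 m, L = 0.3266 m, θ = 96.8°: d²x/dθ² = +0.027432 m.
a = ω²·d²x/dθ² = (157.5)²·(+0.027432) = +680.14 m/s²;  |a| = 680.14 m/s².

680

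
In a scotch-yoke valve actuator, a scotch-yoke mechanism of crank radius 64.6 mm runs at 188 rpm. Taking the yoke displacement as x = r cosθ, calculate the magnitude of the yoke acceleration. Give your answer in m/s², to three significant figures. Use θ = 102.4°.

5.38

ω = 19.69 rad/s (from 188 rpm).
x = r cosθ ⇒ ẍ = −rω² cosθ (ω constant).
|a| = rω²|cosθ| = 0.0646·(19.69)²·|cos 102.4°| = 5.3766 m/s².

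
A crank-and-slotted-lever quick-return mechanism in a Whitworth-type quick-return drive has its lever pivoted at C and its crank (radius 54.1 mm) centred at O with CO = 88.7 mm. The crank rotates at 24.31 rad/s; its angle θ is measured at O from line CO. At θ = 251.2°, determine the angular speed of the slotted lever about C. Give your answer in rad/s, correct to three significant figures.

ω = 24.31 rad/s
Crank pin A relative to C: A = (d + r cosθ, r sinθ); lever angle φ = atan2(r sinθ, d + r cosθ).
Differentiating tanφ: φ̇ = rω(d cosθ + r)/(d² + r² + 2dr cosθ).
d² + r² + 2dr cosθ = |CA|² = 0.00770161 m²;  d cosθ + r = +0.025515 m.
|ω_lever| = |0.0541·24.31·+0.025515| / 0.00770161 = 4.3571 rad/s.

4.36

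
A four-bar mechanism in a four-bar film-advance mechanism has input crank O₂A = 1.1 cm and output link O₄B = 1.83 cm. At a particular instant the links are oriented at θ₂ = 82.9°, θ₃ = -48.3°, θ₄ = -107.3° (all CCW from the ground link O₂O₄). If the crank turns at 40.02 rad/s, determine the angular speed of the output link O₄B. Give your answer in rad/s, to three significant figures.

ω₂ = 40.02 rad/s
Differentiating the loop-closure r₂e^{iθ₂}+r₃e^{iθ₃}=r₁+r₄e^{iθ₄} gives r₂ω₂e^{iθ₂}+r₃ω₃e^{iθ₃}=r₄ω₄e^{iθ₄}.
Eliminating the other unknown: ω₄ = r₂ω₂ sin(θ₂−θ₃) / [r₄ sin(θ₄−θ₃)].
Numerator sine = +0.75241; denominator sine = -0.85717.
Result = 0.011·40.02·(+0.75241) / (0.0183·(-0.85717)) = -21.116 rad/s; magnitude 21.116 rad/s.

21.1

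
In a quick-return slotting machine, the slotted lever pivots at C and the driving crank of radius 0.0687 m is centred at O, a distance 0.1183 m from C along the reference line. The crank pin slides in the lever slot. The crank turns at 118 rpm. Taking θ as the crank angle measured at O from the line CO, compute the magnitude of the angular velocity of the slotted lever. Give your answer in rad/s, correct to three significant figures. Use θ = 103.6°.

2.33

ω = 12.36 rad/s (from 118 rpm).
Crank pin A relative to C: A = (d + r cosθ, r sinθ); lever angle φ = atan2(r sinθ, d + r cosθ).
Differentiating tanφ: φ̇ = rω(d cosθ + r)/(d² + r² + 2dr cosθ).
d² + r² + 2dr cosθ = |CA|² = 0.0148925 m²;  d cosθ + r = +0.040883 m.
|ω_lever| = |0.0687·12.36·+0.040883| / 0.0148925 = 2.3304 rad/s.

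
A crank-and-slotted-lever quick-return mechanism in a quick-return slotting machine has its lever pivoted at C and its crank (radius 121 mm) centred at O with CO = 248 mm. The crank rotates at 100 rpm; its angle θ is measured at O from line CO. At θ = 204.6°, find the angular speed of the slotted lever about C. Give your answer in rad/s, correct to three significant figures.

ω = 10.47 rad/s (from 100 rpm).
Crank pin A relative to C: A = (d + r cosθ, r sinθ); lever angle φ = atan2(r sinθ, d + r cosθ).
Differentiating tanφ: φ̇ = rω(d cosθ + r)/(d² + r² + 2dr cosθ).
d² + r² + 2dr cosθ = |CA|² = 0.0215763 m²;  d cosθ + r = -0.10449 m.
|ω_lever| = |0.121·10.47·-0.10449| / 0.0215763 = 6.1364 rad/s.

6.14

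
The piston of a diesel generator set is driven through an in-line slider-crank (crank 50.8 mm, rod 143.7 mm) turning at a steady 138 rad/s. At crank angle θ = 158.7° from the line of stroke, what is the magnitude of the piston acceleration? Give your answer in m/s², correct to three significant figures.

ω = 138 rad/s
x(θ) = r cosθ + √(L² − r² sin²θ); with ω constant, a = ω²·d²x/dθ².
d²x/dθ² = −r cosθ − r²(cos2θ)/√u − r⁴ sin²2θ/(4u^{3/2}),  u = L² − r² sin²θ = 0.0203092 m².
Substituting r = 0.0508 m, L = 0.1437 m, θ = 158.7°: d²x/dθ² = +0.033737 m.
a = ω²·d²x/dθ² = (138)²·(+0.033737) = +642.48 m/s²;  |a| = 642.48 m/s².

642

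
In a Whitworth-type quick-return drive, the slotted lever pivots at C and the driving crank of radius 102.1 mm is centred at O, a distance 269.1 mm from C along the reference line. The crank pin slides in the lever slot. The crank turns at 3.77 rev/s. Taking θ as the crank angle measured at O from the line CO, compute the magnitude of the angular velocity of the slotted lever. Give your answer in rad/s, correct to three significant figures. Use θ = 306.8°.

ω = 23.69 rad/s (from 3.77 rev/s).
Crank pin A relative to C: A = (d + r cosθ, r sinθ); lever angle φ = atan2(r sinθ, d + r cosθ).
Differentiating tanφ: φ̇ = rω(d cosθ + r)/(d² + r² + 2dr cosθ).
d² + r² + 2dr cosθ = |CA|² = 0.115756 m²;  d cosθ + r = +0.2633 m.
|ω_lever| = |0.1021·23.69·+0.2633| / 0.115756 = 5.5011 rad/s.

5.50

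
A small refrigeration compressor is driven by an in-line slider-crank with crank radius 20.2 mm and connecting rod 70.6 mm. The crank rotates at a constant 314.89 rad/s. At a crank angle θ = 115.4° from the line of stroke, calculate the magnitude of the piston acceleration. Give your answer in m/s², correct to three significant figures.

ω = 314.9 rad/s
x(θ) = r cosθ + √(L² − r² sin²θ); with ω constant, a = ω²·d²x/dθ².
d²x/dθ² = −r cosθ − r²(cos2θ)/√u − r⁴ sin²2θ/(4u^{3/2}),  u = L² − r² sin²θ = 0.00465139 m².
Substituting r = 0.0202 m, L = 0.0706 m, θ = 115.4°: d²x/dθ² = +0.012367 m.
a = ω²·d²x/dθ² = (314.9)²·(+0.012367) = +1226.3 m/s²;  |a| = 1226.3 m/s².

1230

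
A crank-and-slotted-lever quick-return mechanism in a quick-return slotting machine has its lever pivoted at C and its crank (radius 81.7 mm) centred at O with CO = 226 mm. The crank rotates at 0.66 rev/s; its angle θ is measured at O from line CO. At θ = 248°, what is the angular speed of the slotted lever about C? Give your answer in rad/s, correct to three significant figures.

0.0228

ω = 4.147 rad/s (from 0.66 rev/s).
Crank pin A relative to C: A = (d + r cosθ, r sinθ); lever angle φ = atan2(r sinθ, d + r cosθ).
Differentiating tanφ: φ̇ = rω(d cosθ + r)/(d² + r² + 2dr cosθ).
d² + r² + 2dr cosθ = |CA|² = 0.0439173 m²;  d cosθ + r = -0.0029611 m.
|ω_lever| = |0.0817·4.147·-0.0029611| / 0.0439173 = 0.022843 rad/s.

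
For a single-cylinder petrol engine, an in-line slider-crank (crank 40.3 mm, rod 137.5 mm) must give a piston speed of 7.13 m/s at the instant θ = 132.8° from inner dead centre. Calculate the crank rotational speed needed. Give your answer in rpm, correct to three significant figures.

For an in-line slider-crank, |v_piston| = rω|sinθ|·[1 + r cosθ/√(L² − r² sin²θ)].
With r = 0.0403 m, L = 0.1375 m, θ = 132.8°: the bracketed kinematic factor |dx/dθ| = 0.02354 m.
ω = v/|dx/dθ| = 7.13/0.02354 = 302.89 rad/s.
N = 60ω/(2π) = 2892.4 rpm.

2890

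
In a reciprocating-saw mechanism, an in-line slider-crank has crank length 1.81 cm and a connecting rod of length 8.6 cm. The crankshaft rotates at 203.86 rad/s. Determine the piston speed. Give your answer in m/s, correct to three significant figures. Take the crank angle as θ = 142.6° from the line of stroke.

1.86

ω = 203.9 rad/s
For an in-line slider-crank, x = r cosθ + √(L² − r² sin²θ), so v = −rω sinθ·[1 + r cosθ/√(L² − r² sin²θ)].
With r = 0.0181 m, L = 0.086 m, θ = 142.6°: √(L² − r² sin²θ) = 0.085294 m.
v = −0.0181·203.9·0.60738·[1 + 0.0181·-0.79441/0.085294] = -1.8633 m/s.
|v| = 1.8633 m/s.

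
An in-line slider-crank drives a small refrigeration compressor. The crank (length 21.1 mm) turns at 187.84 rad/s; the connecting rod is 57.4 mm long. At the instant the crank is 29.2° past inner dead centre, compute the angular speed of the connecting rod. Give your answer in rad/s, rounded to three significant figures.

61.3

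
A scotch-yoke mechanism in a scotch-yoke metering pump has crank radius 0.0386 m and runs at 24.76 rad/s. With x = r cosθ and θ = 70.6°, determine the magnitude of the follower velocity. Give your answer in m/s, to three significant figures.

0.901

ω = 24.76 rad/s
x = r cosθ ⇒ ẋ = −rω sinθ.
|v| = rω|sinθ| = 0.0386·24.76·|sin 70.6°| = 0.90147 m/s.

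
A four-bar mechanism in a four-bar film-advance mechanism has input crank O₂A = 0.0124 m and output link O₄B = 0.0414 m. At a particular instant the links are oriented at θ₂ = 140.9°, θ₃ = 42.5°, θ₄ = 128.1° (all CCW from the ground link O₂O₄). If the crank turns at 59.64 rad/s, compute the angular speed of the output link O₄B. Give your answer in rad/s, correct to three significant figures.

17.7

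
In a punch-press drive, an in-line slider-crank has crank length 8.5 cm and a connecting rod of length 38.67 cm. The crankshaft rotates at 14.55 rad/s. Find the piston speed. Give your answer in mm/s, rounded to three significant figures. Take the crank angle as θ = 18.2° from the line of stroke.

ω = 14.55 rad/s
For an in-line slider-crank, x = r cosθ + √(L² − r² sin²θ), so v = −rω sinθ·[1 + r cosθ/√(L² − r² sin²θ)].
With r = 0.085 m, L = 0.3867 m, θ = 18.2°: √(L² − r² sin²θ) = 0.38579 m.
v = −0.085·14.55·0.31233·[1 + 0.085·0.94997/0.38579] = -0.46713 m/s.
|v| = 0.46713 m/s = 467.13 mm/s.

467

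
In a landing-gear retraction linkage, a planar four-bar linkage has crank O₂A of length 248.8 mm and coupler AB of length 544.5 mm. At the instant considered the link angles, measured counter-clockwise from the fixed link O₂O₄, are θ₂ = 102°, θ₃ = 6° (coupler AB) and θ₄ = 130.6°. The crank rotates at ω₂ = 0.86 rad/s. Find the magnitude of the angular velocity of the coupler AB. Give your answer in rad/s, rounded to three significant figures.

0.229

ω₂ = 0.86 rad/s
Differentiating the loop-closure r₂e^{iθ₂}+r₃e^{iθ₃}=r₁+r₄e^{iθ₄} gives r₂ω₂e^{iθ₂}+r₃ω₃e^{iθ₃}=r₄ω₄e^{iθ₄}.
Eliminating the other unknown: ω₃ = r₂ω₂ sin(θ₄−θ₂) / [r₃ sin(θ₃−θ₄)].
Numerator sine = +0.47869; denominator sine = -0.82314.
Result = 0.2488·0.86·(+0.47869) / (0.5445·(-0.82314)) = -0.22853 rad/s; magnitude 0.22853 rad/s.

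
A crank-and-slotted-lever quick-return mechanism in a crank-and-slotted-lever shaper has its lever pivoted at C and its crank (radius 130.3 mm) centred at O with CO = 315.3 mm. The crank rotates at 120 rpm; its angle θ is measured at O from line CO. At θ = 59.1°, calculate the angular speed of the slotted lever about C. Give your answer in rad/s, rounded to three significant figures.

ω = 12.57 rad/s (from 120 rpm).
Crank pin A relative to C: A = (d + r cosθ, r sinθ); lever angle φ = atan2(r sinθ, d + r cosθ).
Differentiating tanφ: φ̇ = rω(d cosθ + r)/(d² + r² + 2dr cosθ).
d² + r² + 2dr cosθ = |CA|² = 0.158588 m²;  d cosθ + r = +0.29222 m.
|ω_lever| = |0.1303·12.57·+0.29222| / 0.158588 = 3.0171 rad/s.

3.02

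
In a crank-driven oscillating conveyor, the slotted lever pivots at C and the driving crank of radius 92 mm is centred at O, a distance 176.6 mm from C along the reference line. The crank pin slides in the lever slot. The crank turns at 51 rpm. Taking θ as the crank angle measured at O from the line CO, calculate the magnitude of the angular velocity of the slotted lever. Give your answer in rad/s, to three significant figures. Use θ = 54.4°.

ω = 5.341 rad/s (from 51 rpm).
Crank pin A relative to C: A = (d + r cosθ, r sinθ); lever angle φ = atan2(r sinθ, d + r cosθ).
Differentiating tanφ: φ̇ = rω(d cosθ + r)/(d² + r² + 2dr cosθ).
d² + r² + 2dr cosθ = |CA|² = 0.0585673 m²;  d cosθ + r = +0.1948 m.
|ω_lever| = |0.092·5.341·+0.1948| / 0.0585673 = 1.6343 rad/s.

1.63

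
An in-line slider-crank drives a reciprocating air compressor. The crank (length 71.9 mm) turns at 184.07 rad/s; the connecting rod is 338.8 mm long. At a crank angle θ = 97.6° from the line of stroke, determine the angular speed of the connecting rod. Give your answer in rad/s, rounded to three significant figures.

5.28

ω = 184.1 rad/s
The rod makes angle φ with the slider axis where L sinφ = r sinθ; differentiating, L cosφ·φ̇ = r ω cosθ.
L cosφ = √(L² − r² sin²θ) = 0.33122 m.
|ω_rod| = r ω |cosθ| / √(L² − r² sin²θ) = 0.0719·184.1·0.13226/0.33122 = 5.2846 rad/s.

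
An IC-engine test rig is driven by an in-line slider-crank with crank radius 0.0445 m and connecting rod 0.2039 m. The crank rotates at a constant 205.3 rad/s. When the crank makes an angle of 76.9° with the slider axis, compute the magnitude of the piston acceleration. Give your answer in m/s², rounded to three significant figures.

50.3

ω = 205.3 rad/s
x(θ) = r cosθ + √(L² − r² sin²θ); with ω constant, a = ω²·d²x/dθ².
d²x/dθ² = −r cosθ − r²(cos2θ)/√u − r⁴ sin²2θ/(4u^{3/2}),  u = L² − r² sin²θ = 0.0396967 m².
Substituting r = 0.0445 m, L = 0.2039 m, θ = 76.9°: d²x/dθ² = -0.0011923 m.
a = ω²·d²x/dθ² = (205.3)²·(-0.0011923) = -50.253 m/s²;  |a| = 50.253 m/s².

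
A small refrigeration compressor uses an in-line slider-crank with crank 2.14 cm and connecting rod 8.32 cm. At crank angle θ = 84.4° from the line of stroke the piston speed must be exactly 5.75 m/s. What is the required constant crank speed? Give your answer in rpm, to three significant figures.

For an in-line slider-crank, |v_piston| = rω|sinθ|·[1 + r cosθ/√(L² − r² sin²θ)].
With r = 0.0214 m, L = 0.0832 m, θ = 84.4°: the bracketed kinematic factor |dx/dθ| = 0.021851 m.
ω = v/|dx/dθ| = 5.75/0.021851 = 263.15 rad/s.
N = 60ω/(2π) = 2512.9 rpm.

2510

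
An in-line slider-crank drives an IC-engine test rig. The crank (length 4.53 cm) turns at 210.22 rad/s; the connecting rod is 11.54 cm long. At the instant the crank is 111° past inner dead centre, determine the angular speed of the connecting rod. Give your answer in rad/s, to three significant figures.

31.8

ω = 210.2 rad/s
The rod makes angle φ with the slider axis where L sinφ = r sinθ; differentiating, L cosφ·φ̇ = r ω cosθ.
L cosφ = √(L² − r² sin²θ) = 0.10737 m.
|ω_rod| = r ω |cosθ| / √(L² − r² sin²θ) = 0.0453·210.2·0.35837/0.10737 = 31.784 rad/s.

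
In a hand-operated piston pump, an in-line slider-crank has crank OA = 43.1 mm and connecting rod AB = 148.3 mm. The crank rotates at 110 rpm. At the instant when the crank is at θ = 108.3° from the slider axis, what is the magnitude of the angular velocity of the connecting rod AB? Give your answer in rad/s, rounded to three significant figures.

ω = 11.52 rad/s (converted from 110 rpm).
The rod makes angle φ with the slider axis where L sinφ = r sinθ; differentiating, L cosφ·φ̇ = r ω cosθ.
L cosφ = √(L² − r² sin²θ) = 0.14254 m.
|ω_rod| = r ω |cosθ| / √(L² − r² sin²θ) = 0.0431·11.52·0.31399/0.14254 = 1.0936 rad/s.

1.09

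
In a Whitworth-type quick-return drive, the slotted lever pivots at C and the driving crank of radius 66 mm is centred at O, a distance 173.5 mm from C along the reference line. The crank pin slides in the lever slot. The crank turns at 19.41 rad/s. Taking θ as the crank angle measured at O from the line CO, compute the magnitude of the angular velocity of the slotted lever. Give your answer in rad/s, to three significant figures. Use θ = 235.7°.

ω = 19.41 rad/s
Crank pin A relative to C: A = (d + r cosθ, r sinθ); lever angle φ = atan2(r sinθ, d + r cosθ).
Differentiating tanφ: φ̇ = rω(d cosθ + r)/(d² + r² + 2dr cosθ).
d² + r² + 2dr cosθ = |CA|² = 0.0215524 m²;  d cosθ + r = -0.031772 m.
|ω_lever| = |0.066·19.41·-0.031772| / 0.0215524 = 1.8885 rad/s.

1.89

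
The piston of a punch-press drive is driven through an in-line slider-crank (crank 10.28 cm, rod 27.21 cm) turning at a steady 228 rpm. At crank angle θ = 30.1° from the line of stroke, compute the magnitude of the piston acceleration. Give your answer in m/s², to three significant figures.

62.5

ω = 2π·228/60 = 23.88 rad/s
x(θ) = r cosθ + √(L² − r² sin²θ); with ω constant, a = ω²·d²x/dθ².
d²x/dθ² = −r cosθ − r²(cos2θ)/√u − r⁴ sin²2θ/(4u^{3/2}),  u = L² − r² sin²θ = 0.0713805 m².
Substituting r = 0.1028 m, L = 0.2721 m, θ = 30.1°: d²x/dθ² = -0.1097 m.
a = ω²·d²x/dθ² = (23.88)²·(-0.1097) = -62.535 m/s²;  |a| = 62.535 m/s².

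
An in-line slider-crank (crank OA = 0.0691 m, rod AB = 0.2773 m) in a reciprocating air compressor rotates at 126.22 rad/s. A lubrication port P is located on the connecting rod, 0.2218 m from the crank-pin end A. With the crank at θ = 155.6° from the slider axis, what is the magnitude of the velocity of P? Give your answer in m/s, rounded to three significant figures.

3.35

ω = 126.2 rad/s.  Crank-pin speed |V_A| = rω = 8.7218 m/s, perpendicular to OA.
Rod angle: sinφ = −(r/L) sinθ ⇒ φ = -5.909°; ω_rod = −rω cosθ/√(L²−r²sin²θ) = +28.796 rad/s.
V_P = V_A + ω_rod × AP, with AP = 0.2218 m along the rod.
Components: V_Px = −rω sinθ − a·ω_rod·sinφ = -2.9455 m/s;  V_Py = rω cosθ + a·ω_rod·cosφ = -1.5897 m/s.
|V_P| = √(V_Px² + V_Py²) = 3.3471 m/s.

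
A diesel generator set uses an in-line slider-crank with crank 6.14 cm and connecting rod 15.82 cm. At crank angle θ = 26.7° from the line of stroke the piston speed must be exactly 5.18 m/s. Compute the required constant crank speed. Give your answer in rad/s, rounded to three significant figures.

139

For an in-line slider-crank, |v_piston| = rω|sinθ|·[1 + r cosθ/√(L² − r² sin²θ)].
With r = 0.0614 m, L = 0.1582 m, θ = 26.7°: the bracketed kinematic factor |dx/dθ| = 0.037303 m.
ω = v/|dx/dθ| = 5.18/0.037303 = 138.86 rad/s.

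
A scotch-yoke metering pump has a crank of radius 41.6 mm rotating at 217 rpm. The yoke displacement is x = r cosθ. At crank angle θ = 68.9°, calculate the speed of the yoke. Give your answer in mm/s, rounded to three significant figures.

882

ω = 22.72 rad/s (from 217 rpm).
x = r cosθ ⇒ ẋ = −rω sinθ.
|v| = rω|sinθ| = 0.0416·22.72·|sin 68.9°| = 0.88195 m/s = 881.95 mm/s.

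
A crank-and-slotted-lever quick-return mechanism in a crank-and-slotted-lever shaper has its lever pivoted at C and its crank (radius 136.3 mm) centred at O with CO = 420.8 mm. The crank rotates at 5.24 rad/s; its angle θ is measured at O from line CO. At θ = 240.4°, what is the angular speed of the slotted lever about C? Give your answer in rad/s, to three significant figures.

0.368

ω = 5.24 rad/s
Crank pin A relative to C: A = (d + r cosθ, r sinθ); lever angle φ = atan2(r sinθ, d + r cosθ).
Differentiating tanφ: φ̇ = rω(d cosθ + r)/(d² + r² + 2dr cosθ).
d² + r² + 2dr cosθ = |CA|² = 0.13899 m²;  d cosθ + r = -0.071551 m.
|ω_lever| = |0.1363·5.24·-0.071551| / 0.13899 = 0.36767 rad/s.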